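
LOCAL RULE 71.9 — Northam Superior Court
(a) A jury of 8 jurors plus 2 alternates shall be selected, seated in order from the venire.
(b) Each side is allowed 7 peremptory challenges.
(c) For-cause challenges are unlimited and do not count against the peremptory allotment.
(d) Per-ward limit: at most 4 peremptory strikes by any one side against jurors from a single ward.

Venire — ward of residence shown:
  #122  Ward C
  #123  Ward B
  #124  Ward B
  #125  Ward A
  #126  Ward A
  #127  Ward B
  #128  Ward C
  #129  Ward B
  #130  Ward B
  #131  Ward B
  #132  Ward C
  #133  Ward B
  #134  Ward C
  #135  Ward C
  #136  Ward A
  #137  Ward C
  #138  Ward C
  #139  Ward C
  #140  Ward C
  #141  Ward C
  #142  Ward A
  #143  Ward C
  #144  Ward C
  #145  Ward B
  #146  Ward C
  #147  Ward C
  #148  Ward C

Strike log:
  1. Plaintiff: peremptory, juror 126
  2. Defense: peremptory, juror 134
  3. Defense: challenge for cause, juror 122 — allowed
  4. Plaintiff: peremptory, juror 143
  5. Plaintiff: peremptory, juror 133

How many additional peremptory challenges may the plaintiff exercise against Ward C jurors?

Plaintiff peremptories so far: #126, #143, #133 — 3 of 7 used, 4 left overall.
Against Ward C: #143 — 1 used; per-ward cap 4 leaves 3.
Binding limit: min(4, 3) = 3.

3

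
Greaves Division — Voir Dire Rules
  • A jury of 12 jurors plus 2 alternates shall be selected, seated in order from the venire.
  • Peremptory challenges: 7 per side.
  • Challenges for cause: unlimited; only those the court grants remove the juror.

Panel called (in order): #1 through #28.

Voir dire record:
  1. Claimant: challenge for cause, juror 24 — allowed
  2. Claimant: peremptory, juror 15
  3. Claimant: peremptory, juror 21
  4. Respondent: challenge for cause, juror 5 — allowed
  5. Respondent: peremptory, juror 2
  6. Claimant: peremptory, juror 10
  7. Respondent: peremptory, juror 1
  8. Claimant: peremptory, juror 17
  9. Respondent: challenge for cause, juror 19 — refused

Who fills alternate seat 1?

Removed: #1, #2, #5, #10, #15, #17, #21, #24. (#19 stays — for-cause denied.)
Seating in order: seats 1–12 → #3, #4, #6, #7, #8, #9, #11, #12, #13, #14, #16, #18; alternates → #19, #20.
So alternate 1 is #19.

19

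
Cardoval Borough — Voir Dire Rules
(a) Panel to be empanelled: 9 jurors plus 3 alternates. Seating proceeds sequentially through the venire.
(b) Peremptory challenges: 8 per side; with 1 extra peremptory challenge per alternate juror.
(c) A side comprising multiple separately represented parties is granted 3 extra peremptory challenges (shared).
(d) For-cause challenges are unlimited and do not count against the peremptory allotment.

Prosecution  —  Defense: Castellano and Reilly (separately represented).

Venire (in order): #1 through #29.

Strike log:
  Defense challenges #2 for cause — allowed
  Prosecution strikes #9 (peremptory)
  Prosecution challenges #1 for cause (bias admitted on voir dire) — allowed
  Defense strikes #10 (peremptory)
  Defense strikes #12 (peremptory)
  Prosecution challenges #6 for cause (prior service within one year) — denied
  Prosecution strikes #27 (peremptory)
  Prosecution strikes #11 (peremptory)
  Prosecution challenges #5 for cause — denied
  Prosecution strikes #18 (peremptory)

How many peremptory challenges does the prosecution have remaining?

7

Prosecution allotment: 8 base + 1 × 3 alternates = 11.
Prosecution peremptories used: #9, #27, #11, #18 — 4 (for-cause on #1, #6, #5 don't count).
Remaining: 11 − 4 = 7.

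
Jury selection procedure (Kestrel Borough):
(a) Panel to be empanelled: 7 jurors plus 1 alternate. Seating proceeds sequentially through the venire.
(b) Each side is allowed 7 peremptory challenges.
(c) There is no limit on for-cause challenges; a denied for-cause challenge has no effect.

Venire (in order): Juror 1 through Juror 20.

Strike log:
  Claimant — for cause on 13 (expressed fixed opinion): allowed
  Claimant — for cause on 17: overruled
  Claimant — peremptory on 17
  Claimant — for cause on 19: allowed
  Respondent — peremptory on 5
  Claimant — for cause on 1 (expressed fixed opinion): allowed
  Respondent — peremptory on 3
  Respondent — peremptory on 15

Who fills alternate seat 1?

Removed: #1, #3, #5, #13, #15, #17, #19.
Seating in order: seats 1–7 → #2, #4, #6, #7, #8, #9, #10; alternates → #11.
So alternate 1 is #11.

11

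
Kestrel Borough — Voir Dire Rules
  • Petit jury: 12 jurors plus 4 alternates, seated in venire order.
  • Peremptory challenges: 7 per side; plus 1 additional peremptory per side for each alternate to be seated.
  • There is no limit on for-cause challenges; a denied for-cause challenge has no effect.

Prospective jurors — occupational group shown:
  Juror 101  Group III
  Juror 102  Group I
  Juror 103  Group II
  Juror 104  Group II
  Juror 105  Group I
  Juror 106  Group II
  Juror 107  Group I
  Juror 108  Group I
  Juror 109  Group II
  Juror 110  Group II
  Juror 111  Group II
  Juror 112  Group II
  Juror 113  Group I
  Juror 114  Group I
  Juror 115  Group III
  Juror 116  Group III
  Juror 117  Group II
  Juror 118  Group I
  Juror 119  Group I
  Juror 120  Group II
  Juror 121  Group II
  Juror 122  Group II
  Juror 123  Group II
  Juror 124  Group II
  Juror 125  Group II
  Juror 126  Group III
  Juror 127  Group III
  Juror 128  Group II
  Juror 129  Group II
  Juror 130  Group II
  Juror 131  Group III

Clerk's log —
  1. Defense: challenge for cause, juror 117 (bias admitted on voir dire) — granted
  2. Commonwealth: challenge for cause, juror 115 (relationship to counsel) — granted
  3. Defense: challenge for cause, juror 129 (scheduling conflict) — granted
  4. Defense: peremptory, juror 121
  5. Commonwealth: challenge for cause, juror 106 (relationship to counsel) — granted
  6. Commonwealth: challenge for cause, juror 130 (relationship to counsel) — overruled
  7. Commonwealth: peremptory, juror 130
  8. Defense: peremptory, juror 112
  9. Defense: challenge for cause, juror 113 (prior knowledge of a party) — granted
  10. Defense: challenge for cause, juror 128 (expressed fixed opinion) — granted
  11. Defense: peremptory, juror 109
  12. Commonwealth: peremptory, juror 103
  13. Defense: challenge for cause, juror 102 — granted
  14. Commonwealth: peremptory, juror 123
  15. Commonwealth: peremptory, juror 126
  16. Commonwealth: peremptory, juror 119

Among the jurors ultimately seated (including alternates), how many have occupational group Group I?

5

Removed: #102, #103, #106, #109, #112, #113, #115, #117, #119, #121, #123, #126, #128, #129, #130.
Seated (16 incl. alternates): #101, #104, #105, #107, #108, #110, #111, #114, #116, #118, #120, #122, #124, #125, #127, #131.
Of those, in Group I: #105, #107, #108, #114, #118 → 5.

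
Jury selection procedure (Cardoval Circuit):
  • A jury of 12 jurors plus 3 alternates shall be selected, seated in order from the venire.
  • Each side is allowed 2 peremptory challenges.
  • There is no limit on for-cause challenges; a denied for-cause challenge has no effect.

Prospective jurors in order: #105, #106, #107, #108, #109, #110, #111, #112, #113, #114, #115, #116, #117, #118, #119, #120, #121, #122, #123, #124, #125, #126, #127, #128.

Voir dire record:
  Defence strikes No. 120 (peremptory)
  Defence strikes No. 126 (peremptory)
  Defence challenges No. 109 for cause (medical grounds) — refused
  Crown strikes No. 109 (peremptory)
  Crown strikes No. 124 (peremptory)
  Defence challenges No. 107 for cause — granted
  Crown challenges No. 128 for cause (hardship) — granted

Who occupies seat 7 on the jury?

Removed: #107, #109, #120, #124, #126, #128.
Filling seats in venire order through position 7: #105, #106, #108, #110, #111, #112, #113.
So seat 7 is #113.

113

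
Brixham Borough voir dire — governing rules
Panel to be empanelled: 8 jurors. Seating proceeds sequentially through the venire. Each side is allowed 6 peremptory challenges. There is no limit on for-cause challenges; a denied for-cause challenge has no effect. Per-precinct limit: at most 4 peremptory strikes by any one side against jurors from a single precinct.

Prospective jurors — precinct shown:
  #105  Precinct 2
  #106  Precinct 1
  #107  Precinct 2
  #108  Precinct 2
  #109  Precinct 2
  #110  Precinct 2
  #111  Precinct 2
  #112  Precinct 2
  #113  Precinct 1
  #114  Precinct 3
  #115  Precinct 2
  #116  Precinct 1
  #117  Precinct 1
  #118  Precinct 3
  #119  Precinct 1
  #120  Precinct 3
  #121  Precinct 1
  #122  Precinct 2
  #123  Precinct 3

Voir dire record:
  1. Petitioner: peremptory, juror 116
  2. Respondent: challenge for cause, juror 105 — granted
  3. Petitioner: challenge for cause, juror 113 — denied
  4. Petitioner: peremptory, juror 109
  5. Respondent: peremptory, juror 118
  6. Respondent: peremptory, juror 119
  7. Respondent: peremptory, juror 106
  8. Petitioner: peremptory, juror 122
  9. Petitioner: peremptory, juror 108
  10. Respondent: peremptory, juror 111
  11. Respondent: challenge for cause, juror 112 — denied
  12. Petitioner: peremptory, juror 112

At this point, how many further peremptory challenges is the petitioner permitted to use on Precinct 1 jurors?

Petitioner peremptories so far: #116, #109, #122, #108, #112 — 5 of 6 used, 1 left overall.
Against Precinct 1: #116 — 1 used; per-precinct cap 4 leaves 3.
Binding limit: min(1, 3) = 1.

1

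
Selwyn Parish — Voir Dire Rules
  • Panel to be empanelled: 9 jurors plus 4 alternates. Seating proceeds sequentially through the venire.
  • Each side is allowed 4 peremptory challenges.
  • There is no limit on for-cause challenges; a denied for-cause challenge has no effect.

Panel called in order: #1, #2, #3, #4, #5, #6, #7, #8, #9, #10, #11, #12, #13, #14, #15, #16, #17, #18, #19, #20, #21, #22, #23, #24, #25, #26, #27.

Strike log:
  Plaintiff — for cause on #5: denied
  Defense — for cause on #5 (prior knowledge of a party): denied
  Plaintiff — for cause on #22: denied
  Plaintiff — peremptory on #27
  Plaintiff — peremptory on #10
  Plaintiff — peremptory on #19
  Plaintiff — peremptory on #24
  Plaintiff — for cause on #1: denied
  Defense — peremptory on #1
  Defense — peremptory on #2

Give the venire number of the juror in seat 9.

Removed: #1, #2, #10, #19, #24, #27. (#5, #22 stay — for-cause denied.)
Seating in order: seats 1–9 → #3, #4, #5, #6, #7, #8, #9, #11, #12; alternates → #13, #14, #15, #16.
So seat 9 is #12.

12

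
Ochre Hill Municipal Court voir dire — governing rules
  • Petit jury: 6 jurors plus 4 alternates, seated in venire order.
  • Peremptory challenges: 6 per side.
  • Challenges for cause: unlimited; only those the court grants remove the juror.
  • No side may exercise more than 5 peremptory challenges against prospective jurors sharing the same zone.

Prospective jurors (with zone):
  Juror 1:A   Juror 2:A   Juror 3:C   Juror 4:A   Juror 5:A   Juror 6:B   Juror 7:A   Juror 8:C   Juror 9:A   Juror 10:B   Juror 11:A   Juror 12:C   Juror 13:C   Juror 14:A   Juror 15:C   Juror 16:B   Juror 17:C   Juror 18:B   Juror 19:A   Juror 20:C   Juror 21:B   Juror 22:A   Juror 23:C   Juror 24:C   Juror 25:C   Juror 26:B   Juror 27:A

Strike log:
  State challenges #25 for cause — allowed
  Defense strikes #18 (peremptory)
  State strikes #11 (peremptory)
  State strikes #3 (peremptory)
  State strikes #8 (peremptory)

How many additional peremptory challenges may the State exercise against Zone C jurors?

State peremptories so far: #11, #3, #8 — 3 of 6 used, 3 left overall.
Against Zone C: #3, #8 — 2 used; per-zone cap 5 leaves 3.
Binding limit: min(3, 3) = 3.

3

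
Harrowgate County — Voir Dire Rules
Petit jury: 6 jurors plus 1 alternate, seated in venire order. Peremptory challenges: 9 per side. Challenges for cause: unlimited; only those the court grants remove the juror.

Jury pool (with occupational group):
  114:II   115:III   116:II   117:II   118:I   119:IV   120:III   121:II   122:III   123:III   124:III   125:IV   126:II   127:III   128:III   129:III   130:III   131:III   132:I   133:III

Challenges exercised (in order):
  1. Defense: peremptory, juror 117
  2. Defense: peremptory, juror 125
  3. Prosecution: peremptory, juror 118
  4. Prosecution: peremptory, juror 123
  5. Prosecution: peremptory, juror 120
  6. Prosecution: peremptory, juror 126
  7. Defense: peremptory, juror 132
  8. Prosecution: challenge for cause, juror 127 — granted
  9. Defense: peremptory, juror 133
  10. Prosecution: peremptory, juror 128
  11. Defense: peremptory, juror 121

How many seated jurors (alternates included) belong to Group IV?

1

Removed: #117, #118, #120, #121, #123, #125, #126, #127, #128, #132, #133.
Seated (7 incl. alternates): #114, #115, #116, #119, #122, #124, #129.
Of those, in Group IV: #119 → 1.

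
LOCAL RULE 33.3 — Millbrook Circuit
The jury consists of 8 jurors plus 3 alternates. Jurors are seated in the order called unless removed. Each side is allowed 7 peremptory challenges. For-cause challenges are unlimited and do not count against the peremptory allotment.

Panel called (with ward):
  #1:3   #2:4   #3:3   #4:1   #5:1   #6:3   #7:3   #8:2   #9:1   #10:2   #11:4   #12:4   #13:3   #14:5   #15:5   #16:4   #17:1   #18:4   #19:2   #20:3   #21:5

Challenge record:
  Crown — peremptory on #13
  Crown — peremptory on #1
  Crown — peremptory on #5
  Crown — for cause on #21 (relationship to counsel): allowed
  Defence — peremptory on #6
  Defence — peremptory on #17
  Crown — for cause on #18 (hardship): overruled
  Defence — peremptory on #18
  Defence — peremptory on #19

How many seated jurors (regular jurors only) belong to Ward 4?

2

Removed: #1, #5, #6, #13, #17, #18, #19, #21.
Seated jurors 1–8: #2, #3, #4, #7, #8, #9, #10, #11 (alternates #12, #14, #15 not counted).
Of those, in Ward 4: #2, #11 → 2.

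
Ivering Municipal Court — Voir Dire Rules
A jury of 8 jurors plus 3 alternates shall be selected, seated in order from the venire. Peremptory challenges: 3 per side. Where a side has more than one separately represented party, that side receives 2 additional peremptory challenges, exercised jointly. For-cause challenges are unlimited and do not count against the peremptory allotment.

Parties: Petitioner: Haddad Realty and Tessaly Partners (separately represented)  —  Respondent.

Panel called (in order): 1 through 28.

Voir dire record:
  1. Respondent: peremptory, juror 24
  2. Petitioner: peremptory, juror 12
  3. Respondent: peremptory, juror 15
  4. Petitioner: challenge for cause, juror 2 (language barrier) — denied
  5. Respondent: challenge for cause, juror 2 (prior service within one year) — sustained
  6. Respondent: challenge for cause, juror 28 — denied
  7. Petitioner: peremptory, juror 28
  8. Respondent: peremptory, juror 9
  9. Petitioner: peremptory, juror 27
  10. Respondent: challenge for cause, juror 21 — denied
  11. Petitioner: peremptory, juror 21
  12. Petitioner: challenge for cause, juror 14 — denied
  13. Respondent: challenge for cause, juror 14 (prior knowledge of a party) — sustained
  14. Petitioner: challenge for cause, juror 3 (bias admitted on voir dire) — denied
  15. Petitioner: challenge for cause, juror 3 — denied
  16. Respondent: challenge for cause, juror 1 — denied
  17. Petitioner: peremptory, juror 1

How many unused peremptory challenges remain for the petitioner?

0

Petitioner allotment: 3 base + 2 multi-party = 5.
Petitioner peremptories used: #12, #28, #27, #21, #1 — 5 (for-cause on #2, #14, #3, #3 don't count).
Remaining: 5 − 5 = 0.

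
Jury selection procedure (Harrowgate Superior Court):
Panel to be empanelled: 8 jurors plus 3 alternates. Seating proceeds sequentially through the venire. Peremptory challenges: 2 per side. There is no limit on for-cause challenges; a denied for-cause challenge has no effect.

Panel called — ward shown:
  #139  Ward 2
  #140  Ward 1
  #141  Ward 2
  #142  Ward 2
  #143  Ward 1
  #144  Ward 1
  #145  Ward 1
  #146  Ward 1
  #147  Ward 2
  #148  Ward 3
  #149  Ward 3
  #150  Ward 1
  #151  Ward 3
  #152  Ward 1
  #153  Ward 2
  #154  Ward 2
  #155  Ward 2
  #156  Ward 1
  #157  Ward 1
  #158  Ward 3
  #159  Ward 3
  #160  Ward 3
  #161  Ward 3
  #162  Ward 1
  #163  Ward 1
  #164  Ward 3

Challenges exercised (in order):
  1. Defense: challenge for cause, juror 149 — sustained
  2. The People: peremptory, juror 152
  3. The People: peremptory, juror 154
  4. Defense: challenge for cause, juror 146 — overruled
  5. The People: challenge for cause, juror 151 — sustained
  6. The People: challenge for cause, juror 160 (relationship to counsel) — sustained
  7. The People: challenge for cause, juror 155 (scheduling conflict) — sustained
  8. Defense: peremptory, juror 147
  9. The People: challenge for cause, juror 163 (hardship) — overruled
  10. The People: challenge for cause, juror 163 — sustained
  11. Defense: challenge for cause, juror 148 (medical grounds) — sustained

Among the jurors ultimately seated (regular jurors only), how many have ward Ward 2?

3

Removed: #147, #148, #149, #151, #152, #154, #155, #160, #163.
Seated jurors 1–8: #139, #140, #141, #142, #143, #144, #145, #146 (alternates #150, #153, #156 not counted).
Of those, in Ward 2: #139, #141, #142 → 3.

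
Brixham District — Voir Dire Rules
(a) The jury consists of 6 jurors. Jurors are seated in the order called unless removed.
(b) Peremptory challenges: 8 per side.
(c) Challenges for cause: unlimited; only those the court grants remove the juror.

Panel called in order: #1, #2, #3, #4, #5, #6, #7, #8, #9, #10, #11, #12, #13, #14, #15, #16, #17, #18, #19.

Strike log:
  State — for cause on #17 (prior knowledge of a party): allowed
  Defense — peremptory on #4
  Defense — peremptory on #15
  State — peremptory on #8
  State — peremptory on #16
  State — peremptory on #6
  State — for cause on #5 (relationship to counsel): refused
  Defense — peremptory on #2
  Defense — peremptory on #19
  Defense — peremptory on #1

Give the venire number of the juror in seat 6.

Removed: #1, #2, #4, #6, #8, #15, #16, #17, #19. (#5 stays — for-cause denied.)
Seating in order: seats 1–6 → #3, #5, #7, #9, #10, #11.
So seat 6 is #11.

11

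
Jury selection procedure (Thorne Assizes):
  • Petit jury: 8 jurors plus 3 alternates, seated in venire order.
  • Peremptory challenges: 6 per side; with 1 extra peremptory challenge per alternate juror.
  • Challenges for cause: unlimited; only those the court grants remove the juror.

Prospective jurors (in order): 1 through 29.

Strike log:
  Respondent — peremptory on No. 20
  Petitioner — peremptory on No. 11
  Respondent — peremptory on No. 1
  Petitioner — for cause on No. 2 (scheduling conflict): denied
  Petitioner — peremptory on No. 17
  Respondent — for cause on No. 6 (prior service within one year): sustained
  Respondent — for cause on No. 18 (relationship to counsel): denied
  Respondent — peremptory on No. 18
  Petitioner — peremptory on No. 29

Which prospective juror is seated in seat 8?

10

Removed: #1, #6, #11, #17, #18, #20, #29. (#2 stays — for-cause denied.)
Seating in order: seats 1–8 → #2, #3, #4, #5, #7, #8, #9, #10; alternates → #12, #13, #14.
So seat 8 is #10.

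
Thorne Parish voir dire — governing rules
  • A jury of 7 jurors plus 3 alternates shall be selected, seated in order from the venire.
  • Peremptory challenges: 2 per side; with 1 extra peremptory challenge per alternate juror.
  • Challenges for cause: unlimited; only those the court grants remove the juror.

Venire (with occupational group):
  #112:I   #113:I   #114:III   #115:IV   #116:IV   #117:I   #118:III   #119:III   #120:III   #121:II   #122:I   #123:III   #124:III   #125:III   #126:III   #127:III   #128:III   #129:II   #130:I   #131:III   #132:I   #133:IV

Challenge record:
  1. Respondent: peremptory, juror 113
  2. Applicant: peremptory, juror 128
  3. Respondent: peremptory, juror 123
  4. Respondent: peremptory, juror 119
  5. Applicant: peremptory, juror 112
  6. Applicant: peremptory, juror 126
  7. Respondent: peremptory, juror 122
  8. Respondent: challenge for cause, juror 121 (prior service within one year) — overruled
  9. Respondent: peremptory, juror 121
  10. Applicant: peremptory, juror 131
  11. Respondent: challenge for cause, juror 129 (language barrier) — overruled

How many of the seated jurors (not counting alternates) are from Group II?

0

Removed: #112, #113, #119, #121, #122, #123, #126, #128, #131.
Seated jurors 1–7: #114, #115, #116, #117, #118, #120, #124 (alternates #125, #127, #129 not counted).
None of those are in Group II → 0.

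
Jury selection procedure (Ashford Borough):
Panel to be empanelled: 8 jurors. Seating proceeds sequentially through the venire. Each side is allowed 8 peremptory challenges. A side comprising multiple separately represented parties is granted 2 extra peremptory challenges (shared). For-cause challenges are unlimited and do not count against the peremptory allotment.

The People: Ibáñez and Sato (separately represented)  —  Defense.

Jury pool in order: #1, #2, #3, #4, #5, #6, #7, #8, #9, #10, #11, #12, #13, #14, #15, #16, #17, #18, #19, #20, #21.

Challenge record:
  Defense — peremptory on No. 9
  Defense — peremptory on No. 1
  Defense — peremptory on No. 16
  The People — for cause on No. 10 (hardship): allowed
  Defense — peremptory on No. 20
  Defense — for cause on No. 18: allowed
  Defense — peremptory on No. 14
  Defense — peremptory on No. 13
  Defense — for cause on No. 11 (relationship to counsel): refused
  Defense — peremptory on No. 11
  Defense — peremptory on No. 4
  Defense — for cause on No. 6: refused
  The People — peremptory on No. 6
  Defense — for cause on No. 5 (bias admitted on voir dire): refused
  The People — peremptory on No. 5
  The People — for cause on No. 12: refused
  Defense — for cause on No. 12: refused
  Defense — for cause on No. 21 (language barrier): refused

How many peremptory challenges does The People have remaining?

8

The People allotment: 8 base + 2 multi-party = 10.
The People peremptories used: #6, #5 — 2 (for-cause on #10, #12 don't count).
Remaining: 10 − 2 = 8.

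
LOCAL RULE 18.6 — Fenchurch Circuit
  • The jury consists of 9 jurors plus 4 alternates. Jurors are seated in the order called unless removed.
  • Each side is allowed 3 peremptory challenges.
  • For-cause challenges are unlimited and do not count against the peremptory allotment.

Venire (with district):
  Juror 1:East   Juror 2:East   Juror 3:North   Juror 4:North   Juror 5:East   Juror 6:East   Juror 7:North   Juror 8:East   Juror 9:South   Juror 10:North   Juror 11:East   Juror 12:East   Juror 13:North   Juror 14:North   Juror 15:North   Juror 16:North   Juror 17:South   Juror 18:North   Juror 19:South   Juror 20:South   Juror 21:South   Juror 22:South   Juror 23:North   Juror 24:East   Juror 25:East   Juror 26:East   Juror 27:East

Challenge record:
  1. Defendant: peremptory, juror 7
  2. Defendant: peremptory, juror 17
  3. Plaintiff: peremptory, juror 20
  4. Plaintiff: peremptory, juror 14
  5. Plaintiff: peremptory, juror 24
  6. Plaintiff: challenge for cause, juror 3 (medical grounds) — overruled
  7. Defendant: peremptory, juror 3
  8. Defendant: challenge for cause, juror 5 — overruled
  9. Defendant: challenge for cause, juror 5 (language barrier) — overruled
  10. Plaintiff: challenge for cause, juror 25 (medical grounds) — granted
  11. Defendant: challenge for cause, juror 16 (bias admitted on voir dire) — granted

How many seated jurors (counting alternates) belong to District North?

Removed: #3, #7, #14, #16, #17, #20, #24, #25.
Seated (13 incl. alternates): #1, #2, #4, #5, #6, #8, #9, #10, #11, #12, #13, #15, #18.
Of those, in District North: #4, #10, #13, #15, #18 → 5.

5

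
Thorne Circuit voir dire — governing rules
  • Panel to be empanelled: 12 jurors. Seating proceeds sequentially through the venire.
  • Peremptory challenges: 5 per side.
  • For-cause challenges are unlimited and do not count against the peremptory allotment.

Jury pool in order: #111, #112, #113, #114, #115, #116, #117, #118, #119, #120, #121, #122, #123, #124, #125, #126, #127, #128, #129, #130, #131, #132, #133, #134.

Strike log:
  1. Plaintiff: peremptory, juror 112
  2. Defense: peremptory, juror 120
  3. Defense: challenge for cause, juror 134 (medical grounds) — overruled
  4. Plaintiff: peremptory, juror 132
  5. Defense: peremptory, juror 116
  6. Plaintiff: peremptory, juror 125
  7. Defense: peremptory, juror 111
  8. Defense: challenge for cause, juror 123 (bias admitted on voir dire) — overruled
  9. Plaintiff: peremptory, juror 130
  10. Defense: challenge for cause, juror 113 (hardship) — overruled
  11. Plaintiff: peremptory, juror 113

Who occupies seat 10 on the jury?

Removed: #111, #112, #113, #116, #120, #125, #130, #132. (#123, #134 stay — for-cause denied.)
Seating in order: seats 1–12 → #114, #115, #117, #118, #119, #121, #122, #123, #124, #126, #127, #128.
So seat 10 is #126.

126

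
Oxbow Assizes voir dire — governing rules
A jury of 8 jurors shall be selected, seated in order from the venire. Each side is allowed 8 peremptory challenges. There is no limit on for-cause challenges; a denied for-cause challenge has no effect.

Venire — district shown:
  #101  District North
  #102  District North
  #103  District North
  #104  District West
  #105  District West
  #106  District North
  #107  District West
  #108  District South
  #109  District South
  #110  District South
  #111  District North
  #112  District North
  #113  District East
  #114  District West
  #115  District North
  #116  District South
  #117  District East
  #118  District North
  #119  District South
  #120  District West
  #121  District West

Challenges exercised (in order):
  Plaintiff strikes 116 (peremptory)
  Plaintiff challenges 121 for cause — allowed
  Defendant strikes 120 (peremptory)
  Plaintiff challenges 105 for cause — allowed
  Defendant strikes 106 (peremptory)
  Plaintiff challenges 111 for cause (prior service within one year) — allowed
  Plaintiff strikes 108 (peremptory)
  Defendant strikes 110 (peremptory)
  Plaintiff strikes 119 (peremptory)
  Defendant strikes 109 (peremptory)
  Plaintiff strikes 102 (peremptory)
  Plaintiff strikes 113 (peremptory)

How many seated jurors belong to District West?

3

Removed: #102, #105, #106, #108, #109, #110, #111, #113, #116, #119, #120, #121.
Seated jurors 1–8: #101, #103, #104, #107, #112, #114, #115, #117.
Of those, in District West: #104, #107, #114 → 3.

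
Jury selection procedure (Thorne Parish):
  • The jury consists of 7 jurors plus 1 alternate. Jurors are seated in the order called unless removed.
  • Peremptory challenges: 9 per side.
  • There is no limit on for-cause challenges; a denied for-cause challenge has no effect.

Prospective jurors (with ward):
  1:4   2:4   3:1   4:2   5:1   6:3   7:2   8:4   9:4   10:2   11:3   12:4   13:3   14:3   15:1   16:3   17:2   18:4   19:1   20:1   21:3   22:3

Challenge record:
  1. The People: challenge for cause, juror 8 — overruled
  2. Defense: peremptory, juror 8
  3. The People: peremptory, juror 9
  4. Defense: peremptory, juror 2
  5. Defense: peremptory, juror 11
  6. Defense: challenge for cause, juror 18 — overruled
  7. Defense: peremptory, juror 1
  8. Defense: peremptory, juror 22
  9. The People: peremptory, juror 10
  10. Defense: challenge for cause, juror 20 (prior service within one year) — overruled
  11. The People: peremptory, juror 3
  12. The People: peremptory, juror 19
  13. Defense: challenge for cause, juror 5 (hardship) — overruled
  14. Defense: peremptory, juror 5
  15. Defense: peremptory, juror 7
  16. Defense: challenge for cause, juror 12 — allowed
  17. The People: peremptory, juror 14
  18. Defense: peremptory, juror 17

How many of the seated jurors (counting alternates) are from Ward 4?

Removed: #1, #2, #3, #5, #7, #8, #9, #10, #11, #12, #14, #17, #19, #22.
Seated (8 incl. alternates): #4, #6, #13, #15, #16, #18, #20, #21.
Of those, in Ward 4: #18 → 1.

1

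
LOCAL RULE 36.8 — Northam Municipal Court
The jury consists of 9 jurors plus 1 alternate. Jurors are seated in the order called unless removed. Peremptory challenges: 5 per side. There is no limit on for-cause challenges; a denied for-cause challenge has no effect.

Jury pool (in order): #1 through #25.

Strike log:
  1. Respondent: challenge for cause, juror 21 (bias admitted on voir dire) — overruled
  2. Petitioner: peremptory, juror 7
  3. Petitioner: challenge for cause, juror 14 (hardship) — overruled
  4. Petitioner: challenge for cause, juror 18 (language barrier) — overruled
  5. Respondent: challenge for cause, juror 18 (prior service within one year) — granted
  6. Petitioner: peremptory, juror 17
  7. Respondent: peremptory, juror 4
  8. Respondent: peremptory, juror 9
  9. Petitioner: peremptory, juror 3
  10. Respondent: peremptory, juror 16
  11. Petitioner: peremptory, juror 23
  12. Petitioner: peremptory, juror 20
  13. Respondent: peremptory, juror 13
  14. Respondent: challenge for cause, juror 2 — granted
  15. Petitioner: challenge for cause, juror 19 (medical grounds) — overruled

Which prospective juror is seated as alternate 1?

19

Removed: #2, #3, #4, #7, #9, #13, #16, #17, #18, #20, #23. (#14, #19, #21 stay — for-cause denied.)
Seating in order: seats 1–9 → #1, #5, #6, #8, #10, #11, #12, #14, #15; alternates → #19.
So alternate 1 is #19.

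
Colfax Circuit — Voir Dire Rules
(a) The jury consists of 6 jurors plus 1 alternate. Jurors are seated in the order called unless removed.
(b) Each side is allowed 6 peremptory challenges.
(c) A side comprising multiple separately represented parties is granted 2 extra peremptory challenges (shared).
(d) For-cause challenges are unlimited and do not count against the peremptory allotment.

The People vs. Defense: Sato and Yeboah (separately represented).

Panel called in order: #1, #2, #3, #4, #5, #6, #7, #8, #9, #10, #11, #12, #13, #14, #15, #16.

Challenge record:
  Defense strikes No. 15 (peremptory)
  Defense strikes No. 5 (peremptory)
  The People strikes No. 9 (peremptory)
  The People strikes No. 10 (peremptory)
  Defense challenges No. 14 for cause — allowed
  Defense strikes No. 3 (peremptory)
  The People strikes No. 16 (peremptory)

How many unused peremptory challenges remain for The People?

3

The People allotment: 6.
The People peremptories used: #9, #10, #16 — 3.
Remaining: 6 − 3 = 3.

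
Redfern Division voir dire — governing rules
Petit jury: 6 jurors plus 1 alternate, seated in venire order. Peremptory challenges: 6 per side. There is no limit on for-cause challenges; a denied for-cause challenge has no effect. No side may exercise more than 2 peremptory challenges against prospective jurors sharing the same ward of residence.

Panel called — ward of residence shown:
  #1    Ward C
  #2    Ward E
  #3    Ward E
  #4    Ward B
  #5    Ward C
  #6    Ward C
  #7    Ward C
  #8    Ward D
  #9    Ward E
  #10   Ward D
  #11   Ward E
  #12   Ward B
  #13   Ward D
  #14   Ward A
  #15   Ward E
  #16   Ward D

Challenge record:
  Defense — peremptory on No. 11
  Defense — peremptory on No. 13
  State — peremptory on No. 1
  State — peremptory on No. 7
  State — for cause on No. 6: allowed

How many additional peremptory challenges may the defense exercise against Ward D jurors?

Defense peremptories so far: #11, #13 — 2 of 6 used, 4 left overall.
Against Ward D: #13 — 1 used; per-ward cap 2 leaves 1.
Binding limit: min(4, 1) = 1.

1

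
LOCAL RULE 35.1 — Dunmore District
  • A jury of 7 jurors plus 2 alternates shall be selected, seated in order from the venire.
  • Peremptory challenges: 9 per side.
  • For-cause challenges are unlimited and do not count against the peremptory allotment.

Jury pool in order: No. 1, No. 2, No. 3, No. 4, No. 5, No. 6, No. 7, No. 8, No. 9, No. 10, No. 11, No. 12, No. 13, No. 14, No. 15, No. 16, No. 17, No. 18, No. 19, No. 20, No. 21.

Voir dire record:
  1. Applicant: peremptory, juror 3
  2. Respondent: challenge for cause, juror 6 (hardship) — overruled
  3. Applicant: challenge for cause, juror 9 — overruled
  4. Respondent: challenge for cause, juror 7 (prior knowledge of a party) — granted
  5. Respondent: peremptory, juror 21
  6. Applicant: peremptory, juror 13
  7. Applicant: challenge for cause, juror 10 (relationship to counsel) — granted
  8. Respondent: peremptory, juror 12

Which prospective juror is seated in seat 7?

9

Removed: #3, #7, #10, #12, #13, #21. (#6, #9 stay — for-cause denied.)
Seating in order: seats 1–7 → #1, #2, #4, #5, #6, #8, #9; alternates → #11, #14.
So seat 7 is #9.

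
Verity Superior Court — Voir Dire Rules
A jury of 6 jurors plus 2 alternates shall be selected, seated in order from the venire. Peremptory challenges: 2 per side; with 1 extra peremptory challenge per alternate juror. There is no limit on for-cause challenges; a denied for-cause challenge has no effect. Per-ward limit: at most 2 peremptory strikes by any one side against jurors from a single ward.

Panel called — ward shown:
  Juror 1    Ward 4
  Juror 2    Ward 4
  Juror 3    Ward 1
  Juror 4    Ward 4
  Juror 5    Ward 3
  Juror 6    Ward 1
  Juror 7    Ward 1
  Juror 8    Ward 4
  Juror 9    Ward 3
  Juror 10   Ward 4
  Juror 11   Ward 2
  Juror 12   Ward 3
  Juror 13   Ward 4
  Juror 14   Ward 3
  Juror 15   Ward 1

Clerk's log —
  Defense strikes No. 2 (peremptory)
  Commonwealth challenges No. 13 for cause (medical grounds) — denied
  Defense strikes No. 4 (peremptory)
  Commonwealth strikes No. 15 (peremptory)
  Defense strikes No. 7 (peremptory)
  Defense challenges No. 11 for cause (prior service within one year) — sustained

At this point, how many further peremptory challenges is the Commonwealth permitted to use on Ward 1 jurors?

Commonwealth peremptories so far: #15 — 1 of 4 used, 3 left overall.
Against Ward 1: #15 — 1 used; per-ward cap 2 leaves 1.
Binding limit: min(3, 1) = 1.

1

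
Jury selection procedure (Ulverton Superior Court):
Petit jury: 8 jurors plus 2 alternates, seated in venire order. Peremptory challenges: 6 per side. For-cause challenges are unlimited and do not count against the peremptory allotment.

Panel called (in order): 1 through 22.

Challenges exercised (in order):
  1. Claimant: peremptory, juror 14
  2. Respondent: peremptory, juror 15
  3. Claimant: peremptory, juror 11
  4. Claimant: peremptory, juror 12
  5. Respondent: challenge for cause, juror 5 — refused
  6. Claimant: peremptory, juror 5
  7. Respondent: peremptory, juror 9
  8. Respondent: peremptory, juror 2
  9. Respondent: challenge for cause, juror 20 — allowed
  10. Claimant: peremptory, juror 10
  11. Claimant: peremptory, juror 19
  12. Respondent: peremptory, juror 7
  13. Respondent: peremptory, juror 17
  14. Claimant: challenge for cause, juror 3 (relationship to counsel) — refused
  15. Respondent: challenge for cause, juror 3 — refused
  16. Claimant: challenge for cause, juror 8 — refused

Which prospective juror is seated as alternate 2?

Removed: #2, #5, #7, #9, #10, #11, #12, #14, #15, #17, #19, #20. (#3, #8 stay — for-cause denied.)
Seating in order: seats 1–8 → #1, #3, #4, #6, #8, #13, #16, #18; alternates → #21, #22.
So alternate 2 is #22.

22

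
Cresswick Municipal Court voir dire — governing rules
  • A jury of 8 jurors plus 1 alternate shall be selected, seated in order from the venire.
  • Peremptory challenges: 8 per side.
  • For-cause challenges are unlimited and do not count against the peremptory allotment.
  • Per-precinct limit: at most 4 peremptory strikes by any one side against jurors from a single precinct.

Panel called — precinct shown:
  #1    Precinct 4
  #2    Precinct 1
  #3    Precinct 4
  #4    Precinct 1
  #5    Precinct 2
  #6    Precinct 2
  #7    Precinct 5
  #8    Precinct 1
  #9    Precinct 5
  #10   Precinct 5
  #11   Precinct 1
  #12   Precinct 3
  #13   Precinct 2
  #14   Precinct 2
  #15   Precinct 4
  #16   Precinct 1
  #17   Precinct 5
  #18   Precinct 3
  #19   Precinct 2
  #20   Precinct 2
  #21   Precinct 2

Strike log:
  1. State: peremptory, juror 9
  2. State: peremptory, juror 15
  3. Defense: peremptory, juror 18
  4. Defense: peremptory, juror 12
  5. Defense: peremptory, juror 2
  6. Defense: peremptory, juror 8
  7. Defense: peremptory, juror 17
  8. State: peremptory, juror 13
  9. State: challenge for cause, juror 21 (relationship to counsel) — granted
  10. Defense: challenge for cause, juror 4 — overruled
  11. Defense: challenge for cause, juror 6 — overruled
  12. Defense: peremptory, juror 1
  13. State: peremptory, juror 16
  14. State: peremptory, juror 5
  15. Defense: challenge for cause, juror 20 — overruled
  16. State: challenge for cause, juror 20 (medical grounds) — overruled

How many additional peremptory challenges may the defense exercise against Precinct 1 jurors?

2

Defense peremptories so far: #18, #12, #2, #8, #17, #1 — 6 of 8 used, 2 left overall.
Against Precinct 1: #2, #8 — 2 used; per-precinct cap 4 leaves 2.
Binding limit: min(2, 2) = 2.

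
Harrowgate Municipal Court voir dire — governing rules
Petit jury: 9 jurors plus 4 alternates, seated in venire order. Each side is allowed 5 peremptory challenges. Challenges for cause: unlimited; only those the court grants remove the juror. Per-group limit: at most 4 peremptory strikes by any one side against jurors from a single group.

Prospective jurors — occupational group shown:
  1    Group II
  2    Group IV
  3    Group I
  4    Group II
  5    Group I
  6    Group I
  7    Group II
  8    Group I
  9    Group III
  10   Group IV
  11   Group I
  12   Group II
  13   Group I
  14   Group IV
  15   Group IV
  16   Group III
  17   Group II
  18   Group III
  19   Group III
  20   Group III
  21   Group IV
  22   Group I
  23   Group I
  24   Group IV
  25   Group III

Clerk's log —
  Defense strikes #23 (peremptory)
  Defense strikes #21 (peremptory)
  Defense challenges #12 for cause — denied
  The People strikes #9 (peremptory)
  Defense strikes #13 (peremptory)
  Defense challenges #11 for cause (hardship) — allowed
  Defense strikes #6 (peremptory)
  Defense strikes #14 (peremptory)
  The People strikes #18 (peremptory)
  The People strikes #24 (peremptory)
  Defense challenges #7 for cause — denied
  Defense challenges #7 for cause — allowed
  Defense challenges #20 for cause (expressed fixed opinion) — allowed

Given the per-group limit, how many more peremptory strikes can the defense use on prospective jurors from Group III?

0

Defense peremptories so far: #23, #21, #13, #6, #14 — 5 of 5 used, 0 left overall.
Against Group III: none yet — per-group cap 4 leaves 4.
Binding limit: min(0, 4) = 0.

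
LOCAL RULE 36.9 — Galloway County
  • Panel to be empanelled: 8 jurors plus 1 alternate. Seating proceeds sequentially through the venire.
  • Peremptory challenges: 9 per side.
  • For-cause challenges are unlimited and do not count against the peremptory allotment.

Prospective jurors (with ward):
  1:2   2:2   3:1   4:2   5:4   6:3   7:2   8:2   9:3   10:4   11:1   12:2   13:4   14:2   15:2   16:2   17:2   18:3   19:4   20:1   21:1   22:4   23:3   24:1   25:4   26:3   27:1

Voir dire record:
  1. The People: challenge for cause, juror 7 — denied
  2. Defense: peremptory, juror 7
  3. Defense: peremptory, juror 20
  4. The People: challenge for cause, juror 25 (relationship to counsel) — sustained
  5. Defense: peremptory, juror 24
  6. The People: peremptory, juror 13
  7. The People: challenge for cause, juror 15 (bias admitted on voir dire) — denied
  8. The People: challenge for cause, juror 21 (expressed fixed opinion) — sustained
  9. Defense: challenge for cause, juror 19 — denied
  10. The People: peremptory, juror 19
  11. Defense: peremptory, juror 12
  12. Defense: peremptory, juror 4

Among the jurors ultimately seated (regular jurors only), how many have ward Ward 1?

Removed: #4, #7, #12, #13, #19, #20, #21, #24, #25.
Seated jurors 1–8: #1, #2, #3, #5, #6, #8, #9, #10 (alternates #11 not counted).
Of those, in Ward 1: #3 → 1.

1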